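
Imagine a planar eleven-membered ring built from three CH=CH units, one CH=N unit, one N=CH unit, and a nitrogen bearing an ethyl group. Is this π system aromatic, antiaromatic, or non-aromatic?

Antiaromatic

All ring atoms are sp² and supply a p orbital to the ring (each doubly-bonded ring atom is sp² with one p-orbital electron; each sp² =N– keeps its lone pair in-plane and puts one electron into the π system; the pyrrole-type nitrogen donates its lone pair from the p orbital); the conjugation is uninterrupted.
Tallying contributions gives 5 × 2 = 10 from the double-bond units + 2 from the N(ethyl) atom = 12.
12 = 4(3); a planar, fully conjugated 4n system is antiaromatic.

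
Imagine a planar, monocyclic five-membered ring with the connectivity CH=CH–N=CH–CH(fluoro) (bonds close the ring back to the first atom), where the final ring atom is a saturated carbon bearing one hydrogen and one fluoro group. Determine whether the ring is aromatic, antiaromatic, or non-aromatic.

Non-aromatic

The CH(fluoro) carbon is saturated: that saturated carbon is sp³ and has no p orbital in the ring π system. Conjugation is not continuous around the ring.
A ring that is not fully conjugated cannot be aromatic or antiaromatic regardless of its π-electron count.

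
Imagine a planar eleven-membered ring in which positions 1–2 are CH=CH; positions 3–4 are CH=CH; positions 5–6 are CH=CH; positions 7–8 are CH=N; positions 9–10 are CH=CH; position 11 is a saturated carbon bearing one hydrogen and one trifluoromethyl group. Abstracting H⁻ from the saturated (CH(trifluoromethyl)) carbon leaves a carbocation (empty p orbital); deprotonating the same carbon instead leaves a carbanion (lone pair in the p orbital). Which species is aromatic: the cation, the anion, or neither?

Once that carbon is sp², every ring atom has a p orbital and both ions are fully conjugated.
Cation: 5 × 2 + 0 = 10 π electrons → 4(2)+2, aromatic.
Anion: 5 × 2 + 2 = 12 π electrons → 4(3), antiaromatic.

The cation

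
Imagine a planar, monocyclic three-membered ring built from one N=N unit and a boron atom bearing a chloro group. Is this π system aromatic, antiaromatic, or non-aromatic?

Aromatic

The p orbitals form a continuous loop: the double-bond atoms are sp², each contributing one p electron; the doubly-bonded nitrogens are pyridine-type — their lone pairs lie in the ring plane, leaving one electron in the p orbital; the boron has an empty p orbital. The ring is fully conjugated.
Counting π electrons: 1 × 2 = 2 from the double-bond unit + 0 from the B(chloro) atom = 2.
With 2 π electrons (n = 0), the Hückel 4n+2 condition holds.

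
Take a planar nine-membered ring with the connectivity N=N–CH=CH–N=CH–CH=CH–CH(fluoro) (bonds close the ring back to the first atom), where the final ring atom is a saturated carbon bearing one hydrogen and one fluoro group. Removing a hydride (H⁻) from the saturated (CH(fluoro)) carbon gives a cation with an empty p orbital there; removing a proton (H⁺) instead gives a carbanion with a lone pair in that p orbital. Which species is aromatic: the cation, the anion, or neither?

Once that carbon is sp², every ring atom has a p orbital and both ions are fully conjugated.
Cation: 4 × 2 + 0 = 8 π electrons → 4(2), antiaromatic.
Anion: 4 × 2 + 2 = 10 π electrons → 4(2)+2, aromatic.

The anion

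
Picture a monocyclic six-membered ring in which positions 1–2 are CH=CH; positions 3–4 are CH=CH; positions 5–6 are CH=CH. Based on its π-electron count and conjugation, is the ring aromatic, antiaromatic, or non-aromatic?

Aromatic

Every ring atom contributes a p orbital perpendicular to the ring (every atom in a ring double bond is sp² and brings one electron to the p orbital), so the π system is cyclic and fully conjugated.
Adding the contributions, 3 × 2 = 6 from the 3 double-bond units.
6 = 4(1) + 2, which satisfies Hückel's 4n+2 rule.
(The species described is benzene.)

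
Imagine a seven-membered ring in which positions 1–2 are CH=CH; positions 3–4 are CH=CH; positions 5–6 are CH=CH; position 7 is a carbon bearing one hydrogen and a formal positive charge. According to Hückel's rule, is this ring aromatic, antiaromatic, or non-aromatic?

Aromatic

Check conjugation: the double-bond atoms are sp², each contributing one p electron; the carbocation has an empty p orbital — every position has a p orbital, so the cyclic π system is continuous.
Tallying contributions gives 3 × 2 = 6 from the double-bond units + 0 from the CH(+) atom = 6.
That gives a 4n+2 count (6, n = 1).
(This ring is the tropylium cation.)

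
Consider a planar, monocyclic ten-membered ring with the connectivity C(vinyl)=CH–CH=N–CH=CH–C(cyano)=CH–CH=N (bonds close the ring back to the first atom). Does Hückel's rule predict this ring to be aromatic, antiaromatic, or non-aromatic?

All ring atoms are sp² and supply a p orbital to the ring (each doubly-bonded ring atom is sp² with one p-orbital electron; each =N– nitrogen is pyridine-type (lone pair in the sp² plane, one electron in the p orbital)); the conjugation is uninterrupted.
Tallying contributions gives 5 × 2 = 10 from the 5 double-bond units.
That gives a 4n+2 count (10, n = 2).

Aromatic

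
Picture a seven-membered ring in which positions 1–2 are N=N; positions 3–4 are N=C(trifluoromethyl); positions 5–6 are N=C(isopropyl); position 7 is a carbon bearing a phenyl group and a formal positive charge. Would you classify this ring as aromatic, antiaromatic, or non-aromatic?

Aromatic

Check conjugation: each doubly-bonded ring atom is sp² with one p-orbital electron; each =N– nitrogen is pyridine-type (lone pair in the sp² plane, one electron in the p orbital); the carbocation has an empty p orbital — every position has a p orbital, so the cyclic π system is continuous.
π-electron count: 3 × 2 = 6 from the double-bond units + 0 from the C(phenyl)(+) atom = 6.
With 6 π electrons (n = 1), the Hückel 4n+2 condition holds.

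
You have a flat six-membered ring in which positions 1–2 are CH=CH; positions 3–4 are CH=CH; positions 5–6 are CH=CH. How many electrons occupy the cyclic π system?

All ring atoms are sp² and supply a p orbital to the ring (every atom in a ring double bond is sp² and brings one electron to the p orbital); the conjugation is uninterrupted.
Counting π electrons: 3 × 2 = 6 from the 3 double-bond units.
(This ring is benzene.)

6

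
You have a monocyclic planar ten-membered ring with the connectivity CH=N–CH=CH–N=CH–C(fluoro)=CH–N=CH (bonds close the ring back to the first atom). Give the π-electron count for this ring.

10

The p orbitals form a continuous loop: each doubly-bonded ring atom is sp² with one p-orbital electron; each sp² =N– keeps its lone pair in-plane and puts one electron into the π system. The ring is fully conjugated.
π-electron count: 5 × 2 = 10 from the 5 double-bond units.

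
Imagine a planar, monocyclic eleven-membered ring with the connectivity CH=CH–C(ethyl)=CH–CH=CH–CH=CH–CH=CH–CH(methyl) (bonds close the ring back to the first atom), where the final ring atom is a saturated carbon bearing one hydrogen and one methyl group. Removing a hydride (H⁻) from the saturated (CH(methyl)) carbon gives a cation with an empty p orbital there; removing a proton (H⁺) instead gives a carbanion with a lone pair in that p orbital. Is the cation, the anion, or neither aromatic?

In both ions every ring atom is sp² and contributes a p orbital, so both rings are fully conjugated.
Cation: 5 × 2 + 0 = 10 π electrons → 4(2)+2, aromatic.
Anion: 5 × 2 + 2 = 12 π electrons → 4(3), antiaromatic.

The cation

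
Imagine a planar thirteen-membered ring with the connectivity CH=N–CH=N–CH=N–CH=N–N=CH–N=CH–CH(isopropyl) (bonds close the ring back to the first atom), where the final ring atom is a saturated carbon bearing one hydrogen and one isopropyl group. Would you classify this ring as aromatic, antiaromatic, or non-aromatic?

The CH(isopropyl) carbon is saturated: that saturated carbon is sp³ and has no p orbital in the ring π system. Conjugation is not continuous around the ring.
A ring that is not fully conjugated cannot be aromatic or antiaromatic regardless of its π-electron count.

Non-aromatic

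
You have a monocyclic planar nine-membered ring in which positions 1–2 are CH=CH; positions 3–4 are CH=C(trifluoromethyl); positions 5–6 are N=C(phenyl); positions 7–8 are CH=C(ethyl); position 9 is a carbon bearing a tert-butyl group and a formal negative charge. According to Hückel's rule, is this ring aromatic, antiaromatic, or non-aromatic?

Aromatic

Every ring atom contributes a p orbital perpendicular to the ring (every atom in a ring double bond is sp² and brings one electron to the p orbital; the doubly-bonded nitrogens are pyridine-type — their lone pairs lie in the ring plane, leaving one electron in the p orbital; the carbanion's lone pair occupies the p orbital), so the π system is cyclic and fully conjugated.
Tallying contributions gives 4 × 2 = 8 from the double-bond units + 2 from the C(tert-butyl)(-) atom = 10.
Since 10 = 4·2 + 2, the ring meets the 4n+2 criterion.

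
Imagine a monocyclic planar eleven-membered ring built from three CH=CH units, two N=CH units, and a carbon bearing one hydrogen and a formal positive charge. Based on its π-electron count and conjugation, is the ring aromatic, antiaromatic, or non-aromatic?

All ring atoms are sp² and supply a p orbital to the ring (every atom in a ring double bond is sp² and brings one electron to the p orbital; each sp² =N– keeps its lone pair in-plane and puts one electron into the π system; the carbocation has an empty p orbital); the conjugation is uninterrupted.
Adding the contributions, 5 × 2 = 10 from the double-bond units + 0 from the CH(+) atom = 10.
With 10 π electrons (n = 2), the Hückel 4n+2 condition holds.

Aromatic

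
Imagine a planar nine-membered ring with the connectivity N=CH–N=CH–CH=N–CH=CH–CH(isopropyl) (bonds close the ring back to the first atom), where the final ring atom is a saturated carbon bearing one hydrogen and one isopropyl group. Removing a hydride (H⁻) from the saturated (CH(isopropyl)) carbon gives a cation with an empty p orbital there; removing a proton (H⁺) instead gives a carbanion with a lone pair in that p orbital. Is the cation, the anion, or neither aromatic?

Once that carbon is sp², every ring atom has a p orbital and both ions are fully conjugated.
Cation: 4 × 2 + 0 = 8 π electrons → 4(2), antiaromatic.
Anion: 4 × 2 + 2 = 10 π electrons → 4(2)+2, aromatic.

The anion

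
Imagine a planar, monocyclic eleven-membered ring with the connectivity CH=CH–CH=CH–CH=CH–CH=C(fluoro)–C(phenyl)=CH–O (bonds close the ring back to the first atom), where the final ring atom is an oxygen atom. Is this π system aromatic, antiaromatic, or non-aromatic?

Antiaromatic

All ring atoms are sp² and supply a p orbital to the ring (the double-bond atoms are sp², each contributing one p electron; the oxygen donates one lone pair from its p orbital); the conjugation is uninterrupted.
Tallying contributions gives 5 × 2 = 10 from the double-bond units + 2 from the O atom = 12.
12 = 4(3); a planar, fully conjugated 4n system is antiaromatic.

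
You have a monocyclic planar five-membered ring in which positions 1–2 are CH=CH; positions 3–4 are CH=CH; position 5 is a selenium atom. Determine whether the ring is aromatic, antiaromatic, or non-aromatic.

Aromatic

The p orbitals form a continuous loop: each doubly-bonded ring atom is sp² with one p-orbital electron; the selenium donates one lone pair from its p orbital. The ring is fully conjugated.
Tallying contributions gives 2 × 2 = 4 from the double-bond units + 2 from the Se atom = 6.
Since 6 = 4·1 + 2, the ring meets the 4n+2 criterion.
(This ring is selenophene.)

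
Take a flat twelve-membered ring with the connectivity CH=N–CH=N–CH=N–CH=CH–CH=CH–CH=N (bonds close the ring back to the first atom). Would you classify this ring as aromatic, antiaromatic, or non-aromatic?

Antiaromatic

Check conjugation: the double-bond atoms are sp², each contributing one p electron; the doubly-bonded nitrogens are pyridine-type — their lone pairs lie in the ring plane, leaving one electron in the p orbital — every position has a p orbital, so the cyclic π system is continuous.
Adding the contributions, 6 × 2 = 12 from the 6 double-bond units.
With 12 = 4·3 π electrons, Hückel's rule classifies the planar ring as antiaromatic.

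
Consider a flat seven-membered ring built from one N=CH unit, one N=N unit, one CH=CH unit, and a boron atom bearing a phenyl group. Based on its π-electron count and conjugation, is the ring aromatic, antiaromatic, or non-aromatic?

Aromatic

The p orbitals form a continuous loop: each doubly-bonded ring atom is sp² with one p-orbital electron; each sp² =N– keeps its lone pair in-plane and puts one electron into the π system; the boron has an empty p orbital. The ring is fully conjugated.
Tallying contributions gives 3 × 2 = 6 from the double-bond units + 0 from the B(phenyl) atom = 6.
That gives a 4n+2 count (6, n = 1).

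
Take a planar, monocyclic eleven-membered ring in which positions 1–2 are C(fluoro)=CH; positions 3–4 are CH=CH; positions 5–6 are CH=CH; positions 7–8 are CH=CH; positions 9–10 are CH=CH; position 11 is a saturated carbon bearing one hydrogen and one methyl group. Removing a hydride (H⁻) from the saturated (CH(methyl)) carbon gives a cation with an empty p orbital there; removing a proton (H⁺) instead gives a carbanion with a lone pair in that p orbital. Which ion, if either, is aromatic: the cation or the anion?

The cation

Both ions have a continuous loop of p orbitals — each ring atom is sp².
Cation: 5 × 2 + 0 = 10 π electrons → 4(2)+2, aromatic.
Anion: 5 × 2 + 2 = 12 π electrons → 4(3), antiaromatic.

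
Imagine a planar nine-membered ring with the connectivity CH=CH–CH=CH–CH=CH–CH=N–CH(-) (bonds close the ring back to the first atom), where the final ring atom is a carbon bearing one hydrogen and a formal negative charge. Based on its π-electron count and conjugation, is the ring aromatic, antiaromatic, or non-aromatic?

Aromatic

Check conjugation: each doubly-bonded ring atom is sp² with one p-orbital electron; each sp² =N– keeps its lone pair in-plane and puts one electron into the π system; the carbanion's lone pair occupies the p orbital — every position has a p orbital, so the cyclic π system is continuous.
Tallying contributions gives 4 × 2 = 8 from the double-bond units + 2 from the CH(-) atom = 10.
With 10 π electrons (n = 2), the Hückel 4n+2 condition holds.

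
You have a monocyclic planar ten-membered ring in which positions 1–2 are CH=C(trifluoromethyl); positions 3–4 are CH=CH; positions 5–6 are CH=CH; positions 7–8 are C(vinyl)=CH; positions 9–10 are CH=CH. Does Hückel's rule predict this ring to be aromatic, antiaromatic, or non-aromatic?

Aromatic

Every ring atom contributes a p orbital perpendicular to the ring (the double-bond atoms are sp², each contributing one p electron), so the π system is cyclic and fully conjugated.
π-electron count: 5 × 2 = 10 from the 5 double-bond units.
10 = 4(2) + 2, which satisfies Hückel's 4n+2 rule.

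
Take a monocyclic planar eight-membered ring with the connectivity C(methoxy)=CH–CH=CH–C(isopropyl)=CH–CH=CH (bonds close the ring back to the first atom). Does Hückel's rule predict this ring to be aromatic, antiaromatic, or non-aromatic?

Antiaromatic

All ring atoms are sp² and supply a p orbital to the ring (every atom in a ring double bond is sp² and brings one electron to the p orbital); the conjugation is uninterrupted.
Tallying contributions gives 4 × 2 = 8 from the 4 double-bond units.
8 = 4(2); a planar, fully conjugated 4n system is antiaromatic.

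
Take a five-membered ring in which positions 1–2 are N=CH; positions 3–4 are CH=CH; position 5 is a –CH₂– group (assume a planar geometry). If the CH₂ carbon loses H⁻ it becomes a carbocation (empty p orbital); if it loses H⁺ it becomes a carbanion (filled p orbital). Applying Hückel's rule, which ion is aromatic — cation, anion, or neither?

In both ions every ring atom is sp² and contributes a p orbital, so both rings are fully conjugated.
Cation: 2 × 2 + 0 = 4 π electrons → 4(1), antiaromatic.
Anion: 2 × 2 + 2 = 6 π electrons → 4(1)+2, aromatic.

The anion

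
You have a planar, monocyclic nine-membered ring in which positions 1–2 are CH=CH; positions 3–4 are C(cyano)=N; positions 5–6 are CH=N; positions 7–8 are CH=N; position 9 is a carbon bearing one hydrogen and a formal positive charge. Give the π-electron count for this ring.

8

Every ring atom contributes a p orbital perpendicular to the ring (the double-bond atoms are sp², each contributing one p electron; the doubly-bonded nitrogens are pyridine-type — their lone pairs lie in the ring plane, leaving one electron in the p orbital; the carbocation has an empty p orbital), so the π system is cyclic and fully conjugated.
Adding the contributions, 4 × 2 = 8 from the double-bond units + 0 from the CH(+) atom = 8.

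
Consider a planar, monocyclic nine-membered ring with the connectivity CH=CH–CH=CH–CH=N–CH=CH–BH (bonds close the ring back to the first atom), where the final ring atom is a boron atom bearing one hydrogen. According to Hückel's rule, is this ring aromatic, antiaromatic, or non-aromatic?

Check conjugation: the double-bond atoms are sp², each contributing one p electron; each sp² =N– keeps its lone pair in-plane and puts one electron into the π system; the boron has an empty p orbital — every position has a p orbital, so the cyclic π system is continuous.
Adding the contributions, 4 × 2 = 8 from the double-bond units + 0 from the BH atom = 8.
8 = 4(2); a planar, fully conjugated 4n system is antiaromatic.

Antiaromatic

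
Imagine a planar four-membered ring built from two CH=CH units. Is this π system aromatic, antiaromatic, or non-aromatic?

Antiaromatic

Every ring atom contributes a p orbital perpendicular to the ring (each doubly-bonded ring atom is sp² with one p-orbital electron), so the π system is cyclic and fully conjugated.
π-electron count: 2 × 2 = 4 from the 2 double-bond units.
4 is a 4n count (n = 1), so the planar conjugated ring is antiaromatic.
(This ring is cyclobutadiene.)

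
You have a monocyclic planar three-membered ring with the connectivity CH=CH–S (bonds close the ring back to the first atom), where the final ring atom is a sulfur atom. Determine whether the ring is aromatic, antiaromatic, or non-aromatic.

The p orbitals form a continuous loop: each doubly-bonded ring atom is sp² with one p-orbital electron; the sulfur donates one lone pair from its p orbital. The ring is fully conjugated.
Counting π electrons: 1 × 2 = 2 from the double-bond unit + 2 from the S atom = 4.
With 4 = 4·1 π electrons, Hückel's rule classifies the planar ring as antiaromatic.

Antiaromatic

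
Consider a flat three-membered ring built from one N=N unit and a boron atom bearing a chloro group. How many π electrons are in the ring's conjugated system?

The p orbitals form a continuous loop: each doubly-bonded ring atom is sp² with one p-orbital electron; the doubly-bonded nitrogens are pyridine-type — their lone pairs lie in the ring plane, leaving one electron in the p orbital; the boron has an empty p orbital. The ring is fully conjugated.
Tallying contributions gives 1 × 2 = 2 from the double-bond unit + 0 from the B(chloro) atom = 2.

2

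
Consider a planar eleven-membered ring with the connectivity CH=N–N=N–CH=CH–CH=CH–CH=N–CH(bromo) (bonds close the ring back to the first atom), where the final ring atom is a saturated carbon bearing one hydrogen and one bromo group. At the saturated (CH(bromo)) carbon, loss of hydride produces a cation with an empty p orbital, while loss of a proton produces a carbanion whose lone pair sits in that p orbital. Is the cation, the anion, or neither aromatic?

The cation

Once that carbon is sp², every ring atom has a p orbital and both ions are fully conjugated.
Cation: 5 × 2 + 0 = 10 π electrons → 4(2)+2, aromatic.
Anion: 5 × 2 + 2 = 12 π electrons → 4(3), antiaromatic.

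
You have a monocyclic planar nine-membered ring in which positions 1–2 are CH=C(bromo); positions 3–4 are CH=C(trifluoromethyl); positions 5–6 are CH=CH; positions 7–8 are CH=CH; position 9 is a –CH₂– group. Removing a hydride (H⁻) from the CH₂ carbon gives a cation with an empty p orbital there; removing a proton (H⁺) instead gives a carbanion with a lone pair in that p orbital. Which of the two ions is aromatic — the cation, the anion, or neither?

In both ions every ring atom is sp² and contributes a p orbital, so both rings are fully conjugated.
Cation: 4 × 2 + 0 = 8 π electrons → 4(2), antiaromatic.
Anion: 4 × 2 + 2 = 10 π electrons → 4(2)+2, aromatic.

The anion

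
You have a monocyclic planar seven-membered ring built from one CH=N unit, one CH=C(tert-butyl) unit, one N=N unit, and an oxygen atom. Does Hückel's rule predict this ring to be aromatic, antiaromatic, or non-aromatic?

Antiaromatic

Every ring atom contributes a p orbital perpendicular to the ring (each doubly-bonded ring atom is sp² with one p-orbital electron; the doubly-bonded nitrogens are pyridine-type — their lone pairs lie in the ring plane, leaving one electron in the p orbital; the oxygen donates one lone pair from its p orbital), so the π system is cyclic and fully conjugated.
Adding the contributions, 3 × 2 = 6 from the double-bond units + 2 from the O atom = 8.
With 8 = 4·2 π electrons, Hückel's rule classifies the planar ring as antiaromatic.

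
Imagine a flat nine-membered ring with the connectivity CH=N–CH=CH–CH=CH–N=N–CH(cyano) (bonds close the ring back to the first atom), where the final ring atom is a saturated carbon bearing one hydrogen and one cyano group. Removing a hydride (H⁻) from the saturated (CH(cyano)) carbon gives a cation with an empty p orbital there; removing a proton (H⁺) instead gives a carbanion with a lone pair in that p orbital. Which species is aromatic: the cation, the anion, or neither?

In either ion the ring is fully conjugated: every atom, including the new sp² carbon, supplies a p orbital.
Cation: 4 × 2 + 0 = 8 π electrons → 4(2), antiaromatic.
Anion: 4 × 2 + 2 = 10 π electrons → 4(2)+2, aromatic.

The anion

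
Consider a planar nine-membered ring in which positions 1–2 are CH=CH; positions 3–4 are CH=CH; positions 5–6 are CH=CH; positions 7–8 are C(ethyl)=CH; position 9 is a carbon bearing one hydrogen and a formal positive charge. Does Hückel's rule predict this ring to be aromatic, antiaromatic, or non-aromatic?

All ring atoms are sp² and supply a p orbital to the ring (each doubly-bonded ring atom is sp² with one p-orbital electron; the carbocation has an empty p orbital); the conjugation is uninterrupted.
π-electron count: 4 × 2 = 8 from the double-bond units + 0 from the CH(+) atom = 8.
8 is a 4n count (n = 2), so the planar conjugated ring is antiaromatic.

Antiaromatic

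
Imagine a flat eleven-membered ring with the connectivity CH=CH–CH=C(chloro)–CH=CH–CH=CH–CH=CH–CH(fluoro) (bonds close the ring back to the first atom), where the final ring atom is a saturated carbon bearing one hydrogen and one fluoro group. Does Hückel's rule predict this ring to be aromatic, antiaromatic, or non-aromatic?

The CH(fluoro) position has four σ bonds — that saturated carbon is sp³ and has no p orbital in the ring π system — so the cyclic conjugation is interrupted.
Without a continuous loop of overlapping p orbitals the Hückel electron count never comes into play.

Non-aromatic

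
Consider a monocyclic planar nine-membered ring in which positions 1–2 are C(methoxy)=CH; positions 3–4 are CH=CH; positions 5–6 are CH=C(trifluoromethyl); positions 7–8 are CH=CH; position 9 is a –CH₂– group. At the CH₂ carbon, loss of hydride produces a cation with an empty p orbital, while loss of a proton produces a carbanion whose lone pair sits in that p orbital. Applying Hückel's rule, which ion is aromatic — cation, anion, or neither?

The anion

In both ions every ring atom is sp² and contributes a p orbital, so both rings are fully conjugated.
Cation: 4 × 2 + 0 = 8 π electrons → 4(2), antiaromatic.
Anion: 4 × 2 + 2 = 10 π electrons → 4(2)+2, aromatic.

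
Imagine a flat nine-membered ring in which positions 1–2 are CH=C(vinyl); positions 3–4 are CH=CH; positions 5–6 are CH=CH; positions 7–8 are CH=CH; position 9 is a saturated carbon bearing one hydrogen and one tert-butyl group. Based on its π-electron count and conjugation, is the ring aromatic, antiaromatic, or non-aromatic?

Non-aromatic

The CH(tert-butyl) position has four σ bonds — that saturated carbon is sp³ and has no p orbital in the ring π system — so the cyclic conjugation is interrupted.
Hückel's rule only applies to fully conjugated rings, so this one is simply non-aromatic.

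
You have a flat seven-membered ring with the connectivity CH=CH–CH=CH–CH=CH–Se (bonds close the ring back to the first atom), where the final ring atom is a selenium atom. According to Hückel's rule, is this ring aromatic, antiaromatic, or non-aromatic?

Antiaromatic

Check conjugation: each doubly-bonded ring atom is sp² with one p-orbital electron; the selenium donates one lone pair from its p orbital — every position has a p orbital, so the cyclic π system is continuous.
Adding the contributions, 3 × 2 = 6 from the double-bond units + 2 from the Se atom = 8.
A 4n π count (8, n = 2) in a planar conjugated ring means antiaromatic.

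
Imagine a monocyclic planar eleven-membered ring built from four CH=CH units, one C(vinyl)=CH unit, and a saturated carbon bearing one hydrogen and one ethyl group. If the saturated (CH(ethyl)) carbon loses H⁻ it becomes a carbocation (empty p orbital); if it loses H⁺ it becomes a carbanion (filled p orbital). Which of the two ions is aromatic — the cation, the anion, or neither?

In both ions every ring atom is sp² and contributes a p orbital, so both rings are fully conjugated.
Cation: 5 × 2 + 0 = 10 π electrons → 4(2)+2, aromatic.
Anion: 5 × 2 + 2 = 12 π electrons → 4(3), antiaromatic.

The cation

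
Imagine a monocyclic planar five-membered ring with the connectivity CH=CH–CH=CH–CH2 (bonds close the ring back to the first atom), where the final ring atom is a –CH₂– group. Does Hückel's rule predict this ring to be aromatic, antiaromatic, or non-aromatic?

The CH2 position has four σ bonds — the tetrahedral CH₂ carbon is sp³ and has no p orbital in the ring π system — so the cyclic conjugation is interrupted.
Hückel's rule only applies to fully conjugated rings, so this one is simply non-aromatic.

Non-aromatic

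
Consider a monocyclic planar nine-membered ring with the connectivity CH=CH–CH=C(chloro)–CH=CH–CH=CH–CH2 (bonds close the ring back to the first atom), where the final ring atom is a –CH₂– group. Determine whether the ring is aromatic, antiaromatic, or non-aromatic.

The CH2 position has four σ bonds — the tetrahedral CH₂ carbon is sp³ and has no p orbital in the ring π system — so the cyclic conjugation is interrupted.
Broken conjugation rules out both aromaticity and antiaromaticity.

Non-aromatic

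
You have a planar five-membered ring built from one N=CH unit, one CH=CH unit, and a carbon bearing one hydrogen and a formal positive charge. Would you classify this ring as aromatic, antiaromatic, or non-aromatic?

Antiaromatic

All ring atoms are sp² and supply a p orbital to the ring (the double-bond atoms are sp², each contributing one p electron; each sp² =N– keeps its lone pair in-plane and puts one electron into the π system; the carbocation has an empty p orbital); the conjugation is uninterrupted.
π-electron count: 2 × 2 = 4 from the double-bond units + 0 from the CH(+) atom = 4.
With 4 = 4·1 π electrons, Hückel's rule classifies the planar ring as antiaromatic.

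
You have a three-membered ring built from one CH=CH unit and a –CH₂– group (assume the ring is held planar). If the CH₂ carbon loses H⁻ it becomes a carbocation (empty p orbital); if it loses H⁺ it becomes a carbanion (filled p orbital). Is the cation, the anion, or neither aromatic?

Once that carbon is sp², every ring atom has a p orbital and both ions are fully conjugated.
Cation: 1 × 2 + 0 = 2 π electrons → 4(0)+2, aromatic.
Anion: 1 × 2 + 2 = 4 π electrons → 4(1), antiaromatic.

The cation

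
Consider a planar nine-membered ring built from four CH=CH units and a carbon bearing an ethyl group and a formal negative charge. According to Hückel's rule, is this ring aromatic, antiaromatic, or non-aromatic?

Every ring atom contributes a p orbital perpendicular to the ring (every atom in a ring double bond is sp² and brings one electron to the p orbital; the carbanion's lone pair occupies the p orbital), so the π system is cyclic and fully conjugated.
π-electron count: 4 × 2 = 8 from the double-bond units + 2 from the C(ethyl)(-) atom = 10.
10 = 4(2) + 2, which satisfies Hückel's 4n+2 rule.

Aromatic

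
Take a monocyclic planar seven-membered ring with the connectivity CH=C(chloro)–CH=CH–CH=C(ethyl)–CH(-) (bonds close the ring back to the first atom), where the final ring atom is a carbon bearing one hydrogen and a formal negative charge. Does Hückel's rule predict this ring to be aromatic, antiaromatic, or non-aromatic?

All ring atoms are sp² and supply a p orbital to the ring (the double-bond atoms are sp², each contributing one p electron; the carbanion's lone pair occupies the p orbital); the conjugation is uninterrupted.
π-electron count: 3 × 2 = 6 from the double-bond units + 2 from the CH(-) atom = 8.
8 is a 4n count (n = 2), so the planar conjugated ring is antiaromatic.

Antiaromatic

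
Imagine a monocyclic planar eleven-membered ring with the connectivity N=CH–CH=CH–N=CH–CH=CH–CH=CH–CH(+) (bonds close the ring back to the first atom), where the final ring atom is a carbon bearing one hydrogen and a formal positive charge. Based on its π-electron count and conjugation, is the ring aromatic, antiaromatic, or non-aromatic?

Every ring atom contributes a p orbital perpendicular to the ring (every atom in a ring double bond is sp² and brings one electron to the p orbital; each =N– nitrogen is pyridine-type (lone pair in the sp² plane, one electron in the p orbital); the carbocation has an empty p orbital), so the π system is cyclic and fully conjugated.
Tallying contributions gives 5 × 2 = 10 from the double-bond units + 0 from the CH(+) atom = 10.
With 10 π electrons (n = 2), the Hückel 4n+2 condition holds.

Aromatic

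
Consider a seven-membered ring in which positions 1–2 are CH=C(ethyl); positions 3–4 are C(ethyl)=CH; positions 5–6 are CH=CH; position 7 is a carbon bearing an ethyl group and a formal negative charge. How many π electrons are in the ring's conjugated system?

The p orbitals form a continuous loop: every atom in a ring double bond is sp² and brings one electron to the p orbital; the carbanion's lone pair occupies the p orbital. The ring is fully conjugated.
Counting π electrons: 3 × 2 = 6 from the double-bond units + 2 from the C(ethyl)(-) atom = 8.

8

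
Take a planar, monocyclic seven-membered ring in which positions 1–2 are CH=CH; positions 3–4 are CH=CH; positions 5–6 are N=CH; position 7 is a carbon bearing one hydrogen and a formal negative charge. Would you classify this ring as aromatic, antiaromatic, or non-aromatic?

Antiaromatic

Every ring atom contributes a p orbital perpendicular to the ring (every atom in a ring double bond is sp² and brings one electron to the p orbital; the doubly-bonded nitrogens are pyridine-type — their lone pairs lie in the ring plane, leaving one electron in the p orbital; the carbanion's lone pair occupies the p orbital), so the π system is cyclic and fully conjugated.
π-electron count: 3 × 2 = 6 from the double-bond units + 2 from the CH(-) atom = 8.
A 4n π count (8, n = 2) in a planar conjugated ring means antiaromatic.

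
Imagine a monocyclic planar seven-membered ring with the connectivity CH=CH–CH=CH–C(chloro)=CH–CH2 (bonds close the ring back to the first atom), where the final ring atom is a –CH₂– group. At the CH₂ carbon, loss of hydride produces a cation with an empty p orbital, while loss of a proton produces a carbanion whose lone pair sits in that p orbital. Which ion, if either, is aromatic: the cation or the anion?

The cation

In either ion the ring is fully conjugated: every atom, including the new sp² carbon, supplies a p orbital.
Cation: 3 × 2 + 0 = 6 π electrons → 4(1)+2, aromatic.
Anion: 3 × 2 + 2 = 8 π electrons → 4(2), antiaromatic.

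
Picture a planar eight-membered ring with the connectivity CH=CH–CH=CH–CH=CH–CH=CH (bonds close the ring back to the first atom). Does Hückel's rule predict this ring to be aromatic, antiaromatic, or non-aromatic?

Every ring atom contributes a p orbital perpendicular to the ring (the double-bond atoms are sp², each contributing one p electron), so the π system is cyclic and fully conjugated.
Counting π electrons: 4 × 2 = 8 from the 4 double-bond units.
With 8 = 4·2 π electrons, Hückel's rule classifies the planar ring as antiaromatic.
(This ring is cyclooctatetraene.)

Antiaromatic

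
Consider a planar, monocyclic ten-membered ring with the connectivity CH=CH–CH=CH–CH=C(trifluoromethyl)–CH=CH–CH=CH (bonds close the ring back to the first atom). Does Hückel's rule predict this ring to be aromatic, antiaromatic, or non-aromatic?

The p orbitals form a continuous loop: each doubly-bonded ring atom is sp² with one p-orbital electron. The ring is fully conjugated.
Adding the contributions, 5 × 2 = 10 from the 5 double-bond units.
10 = 4(2) + 2, which satisfies Hückel's 4n+2 rule.

Aromatic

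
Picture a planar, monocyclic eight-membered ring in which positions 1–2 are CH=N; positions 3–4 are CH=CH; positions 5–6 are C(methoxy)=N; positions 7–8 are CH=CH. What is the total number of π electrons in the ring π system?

8

Every ring atom contributes a p orbital perpendicular to the ring (the double-bond atoms are sp², each contributing one p electron; each sp² =N– keeps its lone pair in-plane and puts one electron into the π system), so the π system is cyclic and fully conjugated.
Tallying contributions gives 4 × 2 = 8 from the 4 double-bond units.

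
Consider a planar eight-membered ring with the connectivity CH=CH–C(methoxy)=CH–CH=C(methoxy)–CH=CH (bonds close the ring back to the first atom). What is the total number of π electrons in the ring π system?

Every ring atom contributes a p orbital perpendicular to the ring (each doubly-bonded ring atom is sp² with one p-orbital electron), so the π system is cyclic and fully conjugated.
π-electron count: 4 × 2 = 8 from the 4 double-bond units.

8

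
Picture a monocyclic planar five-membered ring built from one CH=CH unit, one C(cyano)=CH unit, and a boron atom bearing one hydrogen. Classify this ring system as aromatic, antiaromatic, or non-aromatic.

Check conjugation: every atom in a ring double bond is sp² and brings one electron to the p orbital; the boron has an empty p orbital — every position has a p orbital, so the cyclic π system is continuous.
Adding the contributions, 2 × 2 = 4 from the double-bond units + 0 from the BH atom = 4.
4 is a 4n count (n = 1), so the planar conjugated ring is antiaromatic.

Antiaromatic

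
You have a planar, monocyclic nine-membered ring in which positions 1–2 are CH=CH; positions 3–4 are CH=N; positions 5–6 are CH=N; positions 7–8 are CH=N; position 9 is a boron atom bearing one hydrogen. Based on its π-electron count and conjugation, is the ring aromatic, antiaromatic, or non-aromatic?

Antiaromatic

The p orbitals form a continuous loop: the double-bond atoms are sp², each contributing one p electron; the doubly-bonded nitrogens are pyridine-type — their lone pairs lie in the ring plane, leaving one electron in the p orbital; the boron has an empty p orbital. The ring is fully conjugated.
Adding the contributions, 4 × 2 = 8 from the double-bond units + 0 from the BH atom = 8.
8 is a 4n count (n = 2), so the planar conjugated ring is antiaromatic.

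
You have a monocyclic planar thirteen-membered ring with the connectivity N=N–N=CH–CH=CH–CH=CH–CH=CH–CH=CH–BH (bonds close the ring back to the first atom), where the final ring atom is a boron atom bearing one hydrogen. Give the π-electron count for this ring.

12

All ring atoms are sp² and supply a p orbital to the ring (the double-bond atoms are sp², each contributing one p electron; each sp² =N– keeps its lone pair in-plane and puts one electron into the π system; the boron has an empty p orbital); the conjugation is uninterrupted.
π-electron count: 6 × 2 = 12 from the double-bond units + 0 from the BH atom = 12.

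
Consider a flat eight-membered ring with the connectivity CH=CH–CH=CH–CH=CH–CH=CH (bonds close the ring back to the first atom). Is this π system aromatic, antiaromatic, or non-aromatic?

Antiaromatic

All ring atoms are sp² and supply a p orbital to the ring (each doubly-bonded ring atom is sp² with one p-orbital electron); the conjugation is uninterrupted.
Tallying contributions gives 4 × 2 = 8 from the 4 double-bond units.
8 is a 4n count (n = 2), so the planar conjugated ring is antiaromatic.
This is cyclooctatetraene.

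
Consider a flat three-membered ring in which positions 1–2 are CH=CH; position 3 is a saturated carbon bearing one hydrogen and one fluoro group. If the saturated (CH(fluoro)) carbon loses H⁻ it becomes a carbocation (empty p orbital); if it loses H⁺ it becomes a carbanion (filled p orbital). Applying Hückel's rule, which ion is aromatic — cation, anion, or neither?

The cation

Both ions have a continuous loop of p orbitals — each ring atom is sp².
Cation: 1 × 2 + 0 = 2 π electrons → 4(0)+2, aromatic.
Anion: 1 × 2 + 2 = 4 π electrons → 4(1), antiaromatic.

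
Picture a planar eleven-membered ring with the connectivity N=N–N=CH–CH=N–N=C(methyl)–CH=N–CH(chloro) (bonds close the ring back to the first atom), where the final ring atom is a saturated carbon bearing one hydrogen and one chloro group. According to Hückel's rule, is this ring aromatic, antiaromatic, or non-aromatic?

The CH(chloro) position has four σ bonds — that saturated carbon is sp³ and has no p orbital in the ring π system — so the cyclic conjugation is interrupted.
Broken conjugation rules out both aromaticity and antiaromaticity.

Non-aromatic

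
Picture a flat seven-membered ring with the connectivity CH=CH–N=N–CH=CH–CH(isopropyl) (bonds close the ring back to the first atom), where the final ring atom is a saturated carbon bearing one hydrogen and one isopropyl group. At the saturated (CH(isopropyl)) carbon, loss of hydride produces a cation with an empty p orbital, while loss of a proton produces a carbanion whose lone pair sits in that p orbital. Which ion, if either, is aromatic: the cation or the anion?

Both ions have a continuous loop of p orbitals — each ring atom is sp².
Cation: 3 × 2 + 0 = 6 π electrons → 4(1)+2, aromatic.
Anion: 3 × 2 + 2 = 8 π electrons → 4(2), antiaromatic.

The cation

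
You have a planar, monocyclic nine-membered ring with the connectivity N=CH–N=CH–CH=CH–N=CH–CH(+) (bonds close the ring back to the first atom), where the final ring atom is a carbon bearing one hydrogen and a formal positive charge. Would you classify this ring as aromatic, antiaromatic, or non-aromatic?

Antiaromatic

Check conjugation: each doubly-bonded ring atom is sp² with one p-orbital electron; each sp² =N– keeps its lone pair in-plane and puts one electron into the π system; the carbocation has an empty p orbital — every position has a p orbital, so the cyclic π system is continuous.
π-electron count: 4 × 2 = 8 from the double-bond units + 0 from the CH(+) atom = 8.
A 4n π count (8, n = 2) in a planar conjugated ring means antiaromatic.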